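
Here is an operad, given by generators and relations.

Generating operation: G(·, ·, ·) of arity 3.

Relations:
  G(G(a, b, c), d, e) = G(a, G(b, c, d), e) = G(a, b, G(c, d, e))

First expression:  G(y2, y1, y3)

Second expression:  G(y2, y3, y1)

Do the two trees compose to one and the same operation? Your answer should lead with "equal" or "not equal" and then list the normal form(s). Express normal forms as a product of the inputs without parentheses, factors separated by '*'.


not equal: they reduce to y2 * y1 * y3 and y2 * y3 * y1

Reducing the first expression gives y2 * y1 * y3
Reducing the second expression gives y2 * y3 * y1
The normal forms differ: not equal.


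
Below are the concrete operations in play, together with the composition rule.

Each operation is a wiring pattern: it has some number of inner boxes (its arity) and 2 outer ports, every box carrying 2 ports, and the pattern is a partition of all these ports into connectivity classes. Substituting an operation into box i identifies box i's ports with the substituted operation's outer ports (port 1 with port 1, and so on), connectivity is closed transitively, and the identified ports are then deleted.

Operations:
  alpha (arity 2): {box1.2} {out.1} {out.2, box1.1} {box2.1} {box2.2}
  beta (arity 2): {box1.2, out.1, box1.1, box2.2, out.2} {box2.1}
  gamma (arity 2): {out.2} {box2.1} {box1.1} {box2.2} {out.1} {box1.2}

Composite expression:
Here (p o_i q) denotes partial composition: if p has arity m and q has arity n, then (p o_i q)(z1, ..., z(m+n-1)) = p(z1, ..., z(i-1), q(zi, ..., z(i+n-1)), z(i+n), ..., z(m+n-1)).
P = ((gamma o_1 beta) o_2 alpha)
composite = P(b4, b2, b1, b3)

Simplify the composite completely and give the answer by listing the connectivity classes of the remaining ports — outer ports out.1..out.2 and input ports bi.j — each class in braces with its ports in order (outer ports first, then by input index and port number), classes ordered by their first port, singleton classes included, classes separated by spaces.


{out.1} {out.2} {b1.1} {b1.2} {b2.1, b4.1, b4.2} {b2.2} {b3.1} {b3.2}

Substituting into gamma glues patterns; closure does the rest.
composing alpha on (b2, b1), with out.j its own outer ports: {out.1} {out.2, b2.1} {b1.1} {b1.2} {b2.2}
composing beta on (b4, b2, b1), with out.j its own outer ports: {out.1, out.2, b2.1, b4.1, b4.2} {b1.1} {b1.2} {b2.2}
composing gamma on (b4, b2, b1, b3), with out.j its own outer ports: {out.1} {out.2} {b1.1} {b1.2} {b2.1, b4.1, b4.2} {b2.2} {b3.1} {b3.2}


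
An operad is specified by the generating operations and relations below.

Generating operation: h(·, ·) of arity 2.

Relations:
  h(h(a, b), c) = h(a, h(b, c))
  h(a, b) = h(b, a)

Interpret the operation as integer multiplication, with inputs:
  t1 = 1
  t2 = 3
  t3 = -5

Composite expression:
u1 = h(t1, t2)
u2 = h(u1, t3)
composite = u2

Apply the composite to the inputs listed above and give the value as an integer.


-15

h(t1, t2) = 3
h(h(t1, t2), t3) = -15


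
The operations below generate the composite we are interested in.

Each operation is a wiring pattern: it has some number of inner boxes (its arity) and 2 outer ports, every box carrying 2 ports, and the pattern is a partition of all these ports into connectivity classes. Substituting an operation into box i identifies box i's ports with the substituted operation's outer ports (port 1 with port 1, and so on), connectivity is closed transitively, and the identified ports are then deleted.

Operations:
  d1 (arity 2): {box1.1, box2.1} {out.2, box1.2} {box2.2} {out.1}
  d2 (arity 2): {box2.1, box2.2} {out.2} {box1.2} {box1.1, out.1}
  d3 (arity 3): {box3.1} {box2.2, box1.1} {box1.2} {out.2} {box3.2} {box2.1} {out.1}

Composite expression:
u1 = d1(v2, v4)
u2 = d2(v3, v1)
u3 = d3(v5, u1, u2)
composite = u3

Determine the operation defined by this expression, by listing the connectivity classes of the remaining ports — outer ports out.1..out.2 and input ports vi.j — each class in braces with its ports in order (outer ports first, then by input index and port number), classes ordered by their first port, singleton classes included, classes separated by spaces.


{out.1} {out.2} {v1.1, v1.2} {v2.1, v4.1} {v2.2, v5.1} {v3.1} {v3.2} {v4.2} {v5.2}

Connectivity passes through glued d3-boundaries; trace each wire chain.
composing d1 on (v2, v4), with out.j its own outer ports: {out.1} {out.2, v2.2} {v2.1, v4.1} {v4.2}
composing d2 on (v3, v1), with out.j its own outer ports: {out.1, v3.1} {out.2} {v1.1, v1.2} {v3.2}
composing d3 on (v5, v2, v4, v3, v1), with out.j its own outer ports: {out.1} {out.2} {v1.1, v1.2} {v2.1, v4.1} {v2.2, v5.1} {v3.1} {v3.2} {v4.2} {v5.2}


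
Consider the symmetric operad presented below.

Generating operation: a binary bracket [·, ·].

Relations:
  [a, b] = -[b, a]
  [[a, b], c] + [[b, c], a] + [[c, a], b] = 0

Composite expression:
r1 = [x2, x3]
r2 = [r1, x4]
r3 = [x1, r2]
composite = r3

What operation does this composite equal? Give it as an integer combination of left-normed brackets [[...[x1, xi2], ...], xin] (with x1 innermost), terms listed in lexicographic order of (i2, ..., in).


[[[x1, x2], x3], x4] - [[[x1, x3], x2], x4] - [[[x1, x4], x2], x3] + [[[x1, x4], x3], x2]

In the tensor algebra, words opening x1 carry the x1-anchored form.
Composite bracket: [x1, [[x2, x3], x4]]
Expanding via [a, b] = ab - ba: 8 signed words (2^3 = 8).
Words beginning with x1 determine it all:
  x1x2x3x4 appears with sign +1, giving the term +[[[x1, x2], x3], x4]
  x1x3x2x4 appears with sign -1, giving the term -[[[x1, x3], x2], x4]
  x1x4x2x3 appears with sign -1, giving the term -[[[x1, x4], x2], x3]
  x1x4x3x2 appears with sign +1, giving the term +[[[x1, x4], x3], x2]


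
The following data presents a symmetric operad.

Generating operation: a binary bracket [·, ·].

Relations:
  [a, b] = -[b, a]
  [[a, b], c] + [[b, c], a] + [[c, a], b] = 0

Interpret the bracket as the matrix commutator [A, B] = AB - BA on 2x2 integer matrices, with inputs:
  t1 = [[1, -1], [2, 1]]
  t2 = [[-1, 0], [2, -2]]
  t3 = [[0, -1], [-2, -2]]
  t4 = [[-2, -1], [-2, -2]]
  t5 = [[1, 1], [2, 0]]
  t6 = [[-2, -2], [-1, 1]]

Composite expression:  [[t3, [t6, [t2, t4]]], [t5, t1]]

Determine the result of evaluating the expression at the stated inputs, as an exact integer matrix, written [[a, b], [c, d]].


[[-8, -136], [208, 8]]

[t2, t4] = [[2, -1], [2, -2]]
[t6, [t2, t4]] = [[-5, 11], [2, 5]]
[t3, [t6, [t2, t4]]] = [[20, 12], [16, -20]]
[t5, t1] = [[4, -1], [-2, -4]]
[[t3, [t6, [t2, t4]]], [t5, t1]] = [[-8, -136], [208, 8]]


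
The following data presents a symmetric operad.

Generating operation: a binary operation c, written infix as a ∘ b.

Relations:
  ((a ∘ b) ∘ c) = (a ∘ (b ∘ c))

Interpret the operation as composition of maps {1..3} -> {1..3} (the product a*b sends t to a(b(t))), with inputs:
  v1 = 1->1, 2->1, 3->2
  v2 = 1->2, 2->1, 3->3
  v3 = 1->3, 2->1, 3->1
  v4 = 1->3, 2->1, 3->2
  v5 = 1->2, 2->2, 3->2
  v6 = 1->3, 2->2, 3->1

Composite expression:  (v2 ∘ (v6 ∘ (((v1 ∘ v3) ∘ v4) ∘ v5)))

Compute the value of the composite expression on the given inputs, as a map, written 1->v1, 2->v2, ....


1->1, 2->1, 3->1


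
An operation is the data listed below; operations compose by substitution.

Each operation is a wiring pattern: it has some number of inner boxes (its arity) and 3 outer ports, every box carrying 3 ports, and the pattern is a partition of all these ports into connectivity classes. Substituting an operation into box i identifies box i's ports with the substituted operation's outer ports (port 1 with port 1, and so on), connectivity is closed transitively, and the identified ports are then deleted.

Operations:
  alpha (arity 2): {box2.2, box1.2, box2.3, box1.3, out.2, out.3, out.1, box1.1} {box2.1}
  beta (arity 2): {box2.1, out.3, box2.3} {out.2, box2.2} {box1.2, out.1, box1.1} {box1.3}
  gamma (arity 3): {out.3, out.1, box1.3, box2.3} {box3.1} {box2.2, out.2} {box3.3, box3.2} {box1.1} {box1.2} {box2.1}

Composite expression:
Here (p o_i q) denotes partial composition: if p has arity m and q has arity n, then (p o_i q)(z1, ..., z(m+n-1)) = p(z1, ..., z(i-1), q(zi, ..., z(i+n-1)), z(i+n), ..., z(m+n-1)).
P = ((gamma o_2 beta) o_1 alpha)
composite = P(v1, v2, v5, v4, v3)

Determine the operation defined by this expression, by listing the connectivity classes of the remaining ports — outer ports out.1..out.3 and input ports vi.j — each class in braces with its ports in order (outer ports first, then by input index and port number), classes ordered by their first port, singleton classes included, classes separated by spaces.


{out.1, out.3, v1.1, v1.2, v1.3, v2.2, v2.3, v4.1, v4.3} {out.2, v4.2} {v2.1} {v3.1} {v3.2, v3.3} {v5.1, v5.2} {v5.3}

After gluing at gamma, chains via deleted ports link the v-ports.
the subtree at alpha composes to {out.1, out.2, out.3, v1.1, v1.2, v1.3, v2.2, v2.3} {v2.1} on (v1, v2); out.j = own outer ports
the subtree at beta composes to {out.1, v5.1, v5.2} {out.2, v4.2} {out.3, v4.1, v4.3} {v5.3} on (v5, v4); out.j = own outer ports
the subtree at gamma composes to {out.1, out.3, v1.1, v1.2, v1.3, v2.2, v2.3, v4.1, v4.3} {out.2, v4.2} {v2.1} {v3.1} {v3.2, v3.3} {v5.1, v5.2} {v5.3} on (v1, v2, v5, v4, v3); out.j = own outer ports


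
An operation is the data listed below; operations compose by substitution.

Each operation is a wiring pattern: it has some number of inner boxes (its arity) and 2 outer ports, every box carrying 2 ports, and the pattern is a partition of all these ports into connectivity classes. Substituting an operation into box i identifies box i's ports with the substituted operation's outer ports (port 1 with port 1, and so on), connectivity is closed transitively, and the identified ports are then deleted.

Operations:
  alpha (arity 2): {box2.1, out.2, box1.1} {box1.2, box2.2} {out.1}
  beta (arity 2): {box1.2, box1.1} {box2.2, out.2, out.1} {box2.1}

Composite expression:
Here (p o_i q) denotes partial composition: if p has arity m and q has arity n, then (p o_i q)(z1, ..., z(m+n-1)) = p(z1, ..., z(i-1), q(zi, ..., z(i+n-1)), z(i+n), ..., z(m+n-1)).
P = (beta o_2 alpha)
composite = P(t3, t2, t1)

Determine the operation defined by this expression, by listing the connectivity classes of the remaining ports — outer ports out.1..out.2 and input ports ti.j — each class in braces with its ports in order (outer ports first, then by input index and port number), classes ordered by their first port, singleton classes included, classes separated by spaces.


{out.1, out.2, t1.1, t2.1} {t1.2, t2.2} {t3.1, t3.2}

Connectivity passes through glued beta-boundaries; trace each wire chain.
alpha over (t2, t1) gives {out.1} {out.2, t1.1, t2.1} {t1.2, t2.2}, out.j being that stage's outer ports
beta over (t3, t2, t1) gives {out.1, out.2, t1.1, t2.1} {t1.2, t2.2} {t3.1, t3.2}, out.j being that stage's outer ports


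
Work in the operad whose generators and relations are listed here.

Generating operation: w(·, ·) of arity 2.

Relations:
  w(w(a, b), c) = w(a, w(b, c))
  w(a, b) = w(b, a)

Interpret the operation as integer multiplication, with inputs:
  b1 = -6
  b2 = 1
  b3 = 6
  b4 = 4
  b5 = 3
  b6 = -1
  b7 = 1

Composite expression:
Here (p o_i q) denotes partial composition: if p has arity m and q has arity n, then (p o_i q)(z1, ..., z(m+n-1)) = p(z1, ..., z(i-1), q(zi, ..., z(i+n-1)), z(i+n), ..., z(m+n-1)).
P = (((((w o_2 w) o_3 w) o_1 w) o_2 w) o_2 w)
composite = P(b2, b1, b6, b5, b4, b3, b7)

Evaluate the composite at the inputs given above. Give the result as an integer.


432

w(b1, b6) = 6
w(w(b1, b6), b5) = 18
w(b2, w(w(b1, b6), b5)) = 18
w(b3, b7) = 6
w(b4, w(b3, b7)) = 24
w(w(b2, w(w(b1, b6), b5)), w(b4, w(b3, b7))) = 432


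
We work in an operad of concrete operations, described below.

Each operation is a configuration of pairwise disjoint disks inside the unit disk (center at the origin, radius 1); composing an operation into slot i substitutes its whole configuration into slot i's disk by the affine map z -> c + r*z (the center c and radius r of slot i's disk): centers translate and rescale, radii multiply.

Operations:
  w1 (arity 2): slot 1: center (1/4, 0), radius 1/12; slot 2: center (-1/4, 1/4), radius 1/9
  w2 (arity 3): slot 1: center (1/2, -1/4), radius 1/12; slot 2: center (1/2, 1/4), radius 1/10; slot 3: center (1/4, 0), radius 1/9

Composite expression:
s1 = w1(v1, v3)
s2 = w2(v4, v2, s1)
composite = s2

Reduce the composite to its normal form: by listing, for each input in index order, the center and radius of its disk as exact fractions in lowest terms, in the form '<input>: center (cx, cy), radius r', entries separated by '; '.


Only the slot chain above each v matters under w2; compose those maps.
input v4: applying the 1 nested substitution gives center (1/2, -1/4), radius 1/12
input v2: applying the 1 nested substitution gives center (1/2, 1/4), radius 1/10
input v1: applying the 2 nested substitutions gives center (5/18, 0), radius 1/108
input v3: applying the 2 nested substitutions gives center (2/9, 1/36), radius 1/81

v1: center (5/18, 0), radius 1/108; v2: center (1/2, 1/4), radius 1/10; v3: center (2/9, 1/36), radius 1/81; v4: center (1/2, -1/4), radius 1/12


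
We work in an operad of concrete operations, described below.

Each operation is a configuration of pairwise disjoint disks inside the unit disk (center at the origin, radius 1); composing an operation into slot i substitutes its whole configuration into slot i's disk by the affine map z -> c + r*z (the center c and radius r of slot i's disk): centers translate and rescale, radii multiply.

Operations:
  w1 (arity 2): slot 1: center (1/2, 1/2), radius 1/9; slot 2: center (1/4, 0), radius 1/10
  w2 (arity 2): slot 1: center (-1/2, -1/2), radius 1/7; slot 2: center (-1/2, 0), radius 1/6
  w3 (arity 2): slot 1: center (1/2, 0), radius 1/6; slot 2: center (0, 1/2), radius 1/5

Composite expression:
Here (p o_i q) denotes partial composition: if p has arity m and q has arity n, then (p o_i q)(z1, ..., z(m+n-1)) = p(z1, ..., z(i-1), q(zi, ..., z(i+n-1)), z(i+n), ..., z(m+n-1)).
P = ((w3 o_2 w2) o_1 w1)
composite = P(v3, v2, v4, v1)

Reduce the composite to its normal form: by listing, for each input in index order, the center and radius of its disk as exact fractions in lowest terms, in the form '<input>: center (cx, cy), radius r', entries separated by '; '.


v1: center (-1/10, 1/2), radius 1/30; v2: center (13/24, 0), radius 1/60; v3: center (7/12, 1/12), radius 1/54; v4: center (-1/10, 2/5), radius 1/35

Follow each v-input down from w3: c' goes to c + r*c', radius to r*r'.
tracing v3 down its 2-map path: center (7/12, 1/12), radius 1/54
tracing v2 down its 2-map path: center (13/24, 0), radius 1/60
tracing v4 down its 2-map path: center (-1/10, 2/5), radius 1/35
tracing v1 down its 2-map path: center (-1/10, 1/2), radius 1/30


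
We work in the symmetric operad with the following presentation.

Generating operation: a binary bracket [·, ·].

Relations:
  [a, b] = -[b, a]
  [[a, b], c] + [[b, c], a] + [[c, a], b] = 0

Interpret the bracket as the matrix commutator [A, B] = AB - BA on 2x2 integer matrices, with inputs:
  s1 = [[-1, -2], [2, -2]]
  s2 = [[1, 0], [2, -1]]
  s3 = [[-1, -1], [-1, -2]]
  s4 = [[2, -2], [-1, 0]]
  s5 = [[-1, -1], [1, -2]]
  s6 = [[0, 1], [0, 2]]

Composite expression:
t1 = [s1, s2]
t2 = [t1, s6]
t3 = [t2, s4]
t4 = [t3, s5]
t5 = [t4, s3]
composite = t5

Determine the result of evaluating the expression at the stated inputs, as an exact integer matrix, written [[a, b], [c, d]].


[[-4, 0], [-4, 4]]

[s1, s2] = [[-4, 4], [2, 4]]
[[s1, s2], s6] = [[-2, 0], [-4, 2]]
[[[s1, s2], s6], s4] = [[-8, 8], [-12, 8]]
[[[[s1, s2], s6], s4], s5] = [[-4, 8], [4, 4]]
[[[[[s1, s2], s6], s4], s5], s3] = [[-4, 0], [-4, 4]]


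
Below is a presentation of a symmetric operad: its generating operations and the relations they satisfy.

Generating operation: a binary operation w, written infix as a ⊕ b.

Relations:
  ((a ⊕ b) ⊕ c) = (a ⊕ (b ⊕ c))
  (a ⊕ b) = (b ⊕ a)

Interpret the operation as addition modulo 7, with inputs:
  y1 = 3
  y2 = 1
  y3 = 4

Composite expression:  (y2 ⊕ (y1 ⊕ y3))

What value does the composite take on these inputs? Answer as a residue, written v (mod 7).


1 (mod 7)

(y1 ⊕ y3) = 0
(y2 ⊕ (y1 ⊕ y3)) = 1


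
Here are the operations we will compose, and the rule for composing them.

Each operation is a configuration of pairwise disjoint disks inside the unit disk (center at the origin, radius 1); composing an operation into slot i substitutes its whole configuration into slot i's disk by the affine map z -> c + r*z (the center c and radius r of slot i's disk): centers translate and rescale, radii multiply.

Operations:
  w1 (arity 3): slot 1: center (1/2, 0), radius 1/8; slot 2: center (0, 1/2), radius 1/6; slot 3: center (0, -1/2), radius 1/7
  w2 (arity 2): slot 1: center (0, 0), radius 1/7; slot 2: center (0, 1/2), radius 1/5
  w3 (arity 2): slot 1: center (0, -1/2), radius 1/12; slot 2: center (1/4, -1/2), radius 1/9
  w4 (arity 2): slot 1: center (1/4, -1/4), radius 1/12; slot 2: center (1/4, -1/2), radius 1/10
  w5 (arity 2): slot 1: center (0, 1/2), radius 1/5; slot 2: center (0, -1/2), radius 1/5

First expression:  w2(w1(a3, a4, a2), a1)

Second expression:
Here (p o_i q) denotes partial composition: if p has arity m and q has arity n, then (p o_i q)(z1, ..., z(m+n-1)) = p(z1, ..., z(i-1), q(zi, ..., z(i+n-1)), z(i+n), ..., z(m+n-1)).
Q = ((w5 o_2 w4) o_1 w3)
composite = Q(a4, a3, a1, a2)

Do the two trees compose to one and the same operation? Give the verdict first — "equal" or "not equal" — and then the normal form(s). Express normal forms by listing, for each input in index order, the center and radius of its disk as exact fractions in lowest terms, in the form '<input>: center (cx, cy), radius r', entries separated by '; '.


The first expression reduces to a1: center (0, 1/2), radius 1/5; a2: center (0, -1/14), radius 1/49; a3: center (1/14, 0), radius 1/56; a4: center (0, 1/14), radius 1/42
The second expression reduces to a1: center (1/20, -11/20), radius 1/60; a2: center (1/20, -3/5), radius 1/50; a3: center (1/20, 2/5), radius 1/45; a4: center (0, 2/5), radius 1/60
They disagree, so not equal.

not equal; the first gives a1: center (0, 1/2), radius 1/5; a2: center (0, -1/14), radius 1/49; a3: center (1/14, 0), radius 1/56; a4: center (0, 1/14), radius 1/42 and the second a1: center (1/20, -11/20), radius 1/60; a2: center (1/20, -3/5), radius 1/50; a3: center (1/20, 2/5), radius 1/45; a4: center (0, 2/5), radius 1/60


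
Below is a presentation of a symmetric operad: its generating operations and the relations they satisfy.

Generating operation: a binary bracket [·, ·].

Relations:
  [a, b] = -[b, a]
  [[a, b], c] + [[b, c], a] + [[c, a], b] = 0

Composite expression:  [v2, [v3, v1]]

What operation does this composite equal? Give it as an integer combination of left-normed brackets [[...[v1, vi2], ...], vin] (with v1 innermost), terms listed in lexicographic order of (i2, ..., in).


[[v1, v3], v2]

Expand each bracket as ab - ba; the v1-initial words give the coefficients.
Composite bracket: [v2, [v3, v1]]
Expanding via [a, b] = ab - ba: 4 signed words (2^2 = 4).
Only words starting with v1 matter:
  the word v1v3v2 carries sign +1 and contributes +[[v1, v3], v2]


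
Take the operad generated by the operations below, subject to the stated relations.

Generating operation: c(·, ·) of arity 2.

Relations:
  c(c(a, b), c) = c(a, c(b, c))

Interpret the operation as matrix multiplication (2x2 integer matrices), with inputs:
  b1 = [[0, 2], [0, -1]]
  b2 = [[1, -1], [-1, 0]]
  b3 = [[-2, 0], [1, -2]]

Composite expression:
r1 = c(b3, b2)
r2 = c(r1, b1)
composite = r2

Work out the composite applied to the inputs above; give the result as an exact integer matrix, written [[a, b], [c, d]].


c(b3, b2) = [[-2, 2], [3, -1]]
c(c(b3, b2), b1) = [[0, -6], [0, 7]]

[[0, -6], [0, 7]]


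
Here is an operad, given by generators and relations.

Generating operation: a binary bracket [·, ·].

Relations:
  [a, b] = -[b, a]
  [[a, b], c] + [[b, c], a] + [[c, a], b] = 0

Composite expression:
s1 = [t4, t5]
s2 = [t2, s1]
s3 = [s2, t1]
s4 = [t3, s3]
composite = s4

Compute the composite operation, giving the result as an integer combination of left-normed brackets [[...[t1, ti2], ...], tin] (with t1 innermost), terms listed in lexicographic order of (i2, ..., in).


[[[[t1, t2], t4], t5], t3] - [[[[t1, t2], t5], t4], t3] - [[[[t1, t4], t5], t2], t3] + [[[[t1, t5], t4], t2], t3]

Skip Jacobi rewriting: expand, keep t1-initial words, read off terms.
Composite bracket: [t3, [[t2, [t4, t5]], t1]]
Full expansion: 16 signed words from ab - ba (2^4 = 16).
Words beginning with t1 determine it all:
  the word t1t2t4t5t3 carries sign +1 and contributes +[[[[t1, t2], t4], t5], t3]
  the word t1t2t5t4t3 carries sign -1 and contributes -[[[[t1, t2], t5], t4], t3]
  the word t1t4t5t2t3 carries sign -1 and contributes -[[[[t1, t4], t5], t2], t3]
  the word t1t5t4t2t3 carries sign +1 and contributes +[[[[t1, t5], t4], t2], t3]


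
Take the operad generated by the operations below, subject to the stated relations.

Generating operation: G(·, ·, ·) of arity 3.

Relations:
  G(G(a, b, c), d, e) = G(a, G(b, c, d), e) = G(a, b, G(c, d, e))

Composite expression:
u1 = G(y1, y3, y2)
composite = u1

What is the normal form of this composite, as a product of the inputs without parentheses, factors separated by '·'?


y1 · y3 · y2

Every regrouping of G is equal, so read the y-inputs in written order.
G(y1, y3, y2) linearizes to y1 · y3 · y2


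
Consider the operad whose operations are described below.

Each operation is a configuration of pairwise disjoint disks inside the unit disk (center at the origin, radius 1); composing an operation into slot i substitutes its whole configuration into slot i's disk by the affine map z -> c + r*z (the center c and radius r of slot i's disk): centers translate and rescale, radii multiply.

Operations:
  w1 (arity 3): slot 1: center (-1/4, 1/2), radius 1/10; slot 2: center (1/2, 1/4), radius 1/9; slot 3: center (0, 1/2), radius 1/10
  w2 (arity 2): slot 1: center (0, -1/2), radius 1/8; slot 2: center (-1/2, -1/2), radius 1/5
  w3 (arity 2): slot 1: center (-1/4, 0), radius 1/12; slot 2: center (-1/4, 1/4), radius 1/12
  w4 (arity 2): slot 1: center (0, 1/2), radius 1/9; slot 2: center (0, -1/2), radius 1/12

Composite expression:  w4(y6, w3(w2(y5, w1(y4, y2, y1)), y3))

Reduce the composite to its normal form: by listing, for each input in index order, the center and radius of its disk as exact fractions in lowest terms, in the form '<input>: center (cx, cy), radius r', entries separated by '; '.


y1: center (-7/288, -181/360), radius 1/7200; y2: center (-17/720, -161/320), radius 1/6480; y3: center (-1/48, -23/48), radius 1/144; y4: center (-71/2880, -181/360), radius 1/7200; y5: center (-1/48, -145/288), radius 1/1152; y6: center (0, 1/2), radius 1/9

Each y-disk chains the slot maps above it in w4; radii multiply.
input y6: composing its 1 substitution step yields center (0, 1/2), radius 1/9
input y5: composing its 3 substitution steps yields center (-1/48, -145/288), radius 1/1152
input y4: composing its 4 substitution steps yields center (-71/2880, -181/360), radius 1/7200
input y2: composing its 4 substitution steps yields center (-17/720, -161/320), radius 1/6480
input y1: composing its 4 substitution steps yields center (-7/288, -181/360), radius 1/7200
input y3: composing its 2 substitution steps yields center (-1/48, -23/48), radius 1/144


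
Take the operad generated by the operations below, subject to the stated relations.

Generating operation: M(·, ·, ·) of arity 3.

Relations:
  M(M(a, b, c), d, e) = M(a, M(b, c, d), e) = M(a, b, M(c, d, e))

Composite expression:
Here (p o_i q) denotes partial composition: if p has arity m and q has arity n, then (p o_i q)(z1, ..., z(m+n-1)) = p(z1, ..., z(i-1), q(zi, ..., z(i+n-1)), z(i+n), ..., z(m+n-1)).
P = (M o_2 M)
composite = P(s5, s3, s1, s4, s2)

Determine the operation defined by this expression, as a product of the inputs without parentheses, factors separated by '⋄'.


s5 ⋄ s3 ⋄ s1 ⋄ s4 ⋄ s2

The M-tree's shape is irrelevant; the s-reading-order decides.
M(s3, s1, s4) linearizes to s3 ⋄ s1 ⋄ s4
M(s5, M(s3, s1, s4), s2) linearizes to s5 ⋄ s3 ⋄ s1 ⋄ s4 ⋄ s2


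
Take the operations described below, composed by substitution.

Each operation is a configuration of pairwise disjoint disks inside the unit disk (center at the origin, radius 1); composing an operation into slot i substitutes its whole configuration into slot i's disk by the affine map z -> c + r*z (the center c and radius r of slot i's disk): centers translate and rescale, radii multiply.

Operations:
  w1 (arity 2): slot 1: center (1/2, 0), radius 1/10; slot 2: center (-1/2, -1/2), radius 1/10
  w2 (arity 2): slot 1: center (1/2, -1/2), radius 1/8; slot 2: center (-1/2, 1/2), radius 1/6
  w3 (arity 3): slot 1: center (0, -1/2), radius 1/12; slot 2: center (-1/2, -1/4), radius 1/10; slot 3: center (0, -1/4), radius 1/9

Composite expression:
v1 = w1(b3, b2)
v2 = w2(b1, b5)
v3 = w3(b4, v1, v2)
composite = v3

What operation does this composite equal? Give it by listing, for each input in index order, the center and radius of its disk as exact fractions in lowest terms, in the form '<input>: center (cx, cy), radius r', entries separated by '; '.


b1: center (1/18, -11/36), radius 1/72; b2: center (-11/20, -3/10), radius 1/100; b3: center (-9/20, -1/4), radius 1/100; b4: center (0, -1/2), radius 1/12; b5: center (-1/18, -7/36), radius 1/54


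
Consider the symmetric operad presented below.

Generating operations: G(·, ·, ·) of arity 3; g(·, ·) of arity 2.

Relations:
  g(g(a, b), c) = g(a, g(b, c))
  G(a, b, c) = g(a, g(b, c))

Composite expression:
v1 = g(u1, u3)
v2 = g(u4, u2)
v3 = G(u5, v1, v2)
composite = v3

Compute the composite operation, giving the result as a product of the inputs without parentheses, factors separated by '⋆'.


u5 ⋆ u1 ⋆ u3 ⋆ u4 ⋆ u2


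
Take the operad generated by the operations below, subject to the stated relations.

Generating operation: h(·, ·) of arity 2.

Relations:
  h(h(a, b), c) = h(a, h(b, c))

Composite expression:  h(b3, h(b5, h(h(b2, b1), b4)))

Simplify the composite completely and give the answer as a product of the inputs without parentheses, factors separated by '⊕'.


b3 ⊕ b5 ⊕ b2 ⊕ b1 ⊕ b4


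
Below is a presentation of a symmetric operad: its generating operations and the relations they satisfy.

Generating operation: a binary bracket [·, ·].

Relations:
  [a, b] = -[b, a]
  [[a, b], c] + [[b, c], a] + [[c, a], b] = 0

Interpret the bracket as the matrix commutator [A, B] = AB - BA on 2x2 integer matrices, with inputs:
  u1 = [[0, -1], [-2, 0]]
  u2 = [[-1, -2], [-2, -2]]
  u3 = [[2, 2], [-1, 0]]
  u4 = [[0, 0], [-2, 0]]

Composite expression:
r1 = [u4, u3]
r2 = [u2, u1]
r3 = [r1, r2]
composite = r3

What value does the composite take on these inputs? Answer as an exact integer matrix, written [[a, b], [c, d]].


[[-4, -8], [-32, 4]]

[u4, u3] = [[4, 0], [-4, -4]]
[u2, u1] = [[2, -1], [2, -2]]
[[u4, u3], [u2, u1]] = [[-4, -8], [-32, 4]]


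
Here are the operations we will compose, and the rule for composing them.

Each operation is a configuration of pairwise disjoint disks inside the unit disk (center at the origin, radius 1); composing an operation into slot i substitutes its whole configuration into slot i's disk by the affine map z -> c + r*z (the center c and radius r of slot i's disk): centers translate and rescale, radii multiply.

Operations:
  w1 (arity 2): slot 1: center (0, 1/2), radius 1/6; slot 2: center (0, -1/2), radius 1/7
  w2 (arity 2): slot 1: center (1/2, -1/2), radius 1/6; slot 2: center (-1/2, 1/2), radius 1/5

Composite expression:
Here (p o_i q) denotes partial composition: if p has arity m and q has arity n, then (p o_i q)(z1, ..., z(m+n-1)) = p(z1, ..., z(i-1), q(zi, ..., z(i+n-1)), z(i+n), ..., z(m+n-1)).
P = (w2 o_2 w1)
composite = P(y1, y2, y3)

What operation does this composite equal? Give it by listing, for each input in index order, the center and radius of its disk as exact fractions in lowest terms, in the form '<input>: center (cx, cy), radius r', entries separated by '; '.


y1: center (1/2, -1/2), radius 1/6; y2: center (-1/2, 3/5), radius 1/30; y3: center (-1/2, 2/5), radius 1/35

Nesting under w2 composes maps z -> c + r*z down each y-path.
y1 passes through 1 substitution, ending at center (1/2, -1/2), radius 1/6
y2 passes through 2 substitutions, ending at center (-1/2, 3/5), radius 1/30
y3 passes through 2 substitutions, ending at center (-1/2, 2/5), radius 1/35


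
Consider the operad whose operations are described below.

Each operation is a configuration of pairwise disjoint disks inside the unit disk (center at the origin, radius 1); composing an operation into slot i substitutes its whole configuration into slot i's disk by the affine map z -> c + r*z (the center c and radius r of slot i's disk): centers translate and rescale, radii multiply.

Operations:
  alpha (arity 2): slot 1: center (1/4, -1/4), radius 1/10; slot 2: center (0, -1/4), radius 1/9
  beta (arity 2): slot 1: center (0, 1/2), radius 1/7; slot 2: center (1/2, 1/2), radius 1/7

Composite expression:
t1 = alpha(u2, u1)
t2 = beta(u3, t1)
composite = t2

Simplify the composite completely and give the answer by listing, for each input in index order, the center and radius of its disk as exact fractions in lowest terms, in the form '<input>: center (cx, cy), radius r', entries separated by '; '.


Only the slot chain above each u matters under beta; compose those maps.
u3 passes through 1 substitution, ending at center (0, 1/2), radius 1/7
u2 passes through 2 substitutions, ending at center (15/28, 13/28), radius 1/70
u1 passes through 2 substitutions, ending at center (1/2, 13/28), radius 1/63

u1: center (1/2, 13/28), radius 1/63; u2: center (15/28, 13/28), radius 1/70; u3: center (0, 1/2), radius 1/7


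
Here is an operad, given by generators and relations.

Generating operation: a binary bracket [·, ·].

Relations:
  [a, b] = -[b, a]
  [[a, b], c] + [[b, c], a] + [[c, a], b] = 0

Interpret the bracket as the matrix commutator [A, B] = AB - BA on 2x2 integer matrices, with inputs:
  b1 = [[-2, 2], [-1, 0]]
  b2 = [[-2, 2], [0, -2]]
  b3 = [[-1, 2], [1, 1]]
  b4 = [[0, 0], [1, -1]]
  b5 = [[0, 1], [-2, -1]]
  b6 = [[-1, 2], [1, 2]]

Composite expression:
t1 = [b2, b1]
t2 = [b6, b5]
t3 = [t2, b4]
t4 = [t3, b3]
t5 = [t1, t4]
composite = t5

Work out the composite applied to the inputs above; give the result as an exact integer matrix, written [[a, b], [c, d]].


[[0, 80], [0, 0]]

[b2, b1] = [[-2, 4], [0, 2]]
[b6, b5] = [[-5, -5], [-5, 5]]
[[b6, b5], b4] = [[-5, 5], [5, 5]]
[[[b6, b5], b4], b3] = [[-5, -10], [0, 5]]
[[b2, b1], [[[b6, b5], b4], b3]] = [[0, 80], [0, 0]]


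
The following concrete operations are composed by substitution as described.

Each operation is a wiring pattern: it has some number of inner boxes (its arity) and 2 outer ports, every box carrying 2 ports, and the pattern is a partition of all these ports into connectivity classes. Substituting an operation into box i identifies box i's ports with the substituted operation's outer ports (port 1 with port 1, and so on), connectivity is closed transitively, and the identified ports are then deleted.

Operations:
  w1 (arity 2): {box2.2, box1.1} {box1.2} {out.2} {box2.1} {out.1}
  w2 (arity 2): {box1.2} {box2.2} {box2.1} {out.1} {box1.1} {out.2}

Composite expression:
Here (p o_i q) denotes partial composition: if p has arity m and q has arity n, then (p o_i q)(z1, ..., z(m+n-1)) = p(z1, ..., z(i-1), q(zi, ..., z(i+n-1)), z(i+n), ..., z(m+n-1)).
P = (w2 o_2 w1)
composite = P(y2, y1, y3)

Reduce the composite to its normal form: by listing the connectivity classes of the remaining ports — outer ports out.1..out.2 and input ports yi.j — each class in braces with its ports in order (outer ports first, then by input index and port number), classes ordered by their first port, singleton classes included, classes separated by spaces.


{out.1} {out.2} {y1.1, y3.2} {y1.2} {y2.1} {y2.2} {y3.1}

Connectivity passes through glued w2-boundaries; trace each wire chain.
composing w1 on (y1, y3), with out.j its own outer ports: {out.1} {out.2} {y1.1, y3.2} {y1.2} {y3.1}
composing w2 on (y2, y1, y3), with out.j its own outer ports: {out.1} {out.2} {y1.1, y3.2} {y1.2} {y2.1} {y2.2} {y3.1}


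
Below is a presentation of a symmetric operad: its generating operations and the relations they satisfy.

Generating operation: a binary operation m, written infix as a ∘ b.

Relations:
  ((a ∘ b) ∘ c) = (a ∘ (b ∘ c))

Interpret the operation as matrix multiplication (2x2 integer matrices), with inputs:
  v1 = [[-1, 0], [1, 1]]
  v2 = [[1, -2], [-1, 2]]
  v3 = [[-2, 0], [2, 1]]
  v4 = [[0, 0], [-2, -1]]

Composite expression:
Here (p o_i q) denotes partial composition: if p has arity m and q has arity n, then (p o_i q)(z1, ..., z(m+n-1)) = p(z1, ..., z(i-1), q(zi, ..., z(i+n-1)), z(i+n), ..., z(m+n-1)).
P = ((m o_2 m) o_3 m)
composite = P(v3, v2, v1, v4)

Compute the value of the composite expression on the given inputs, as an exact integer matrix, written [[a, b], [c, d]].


[[-8, -4], [4, 2]]

(v1 ∘ v4) = [[0, 0], [-2, -1]]
(v2 ∘ (v1 ∘ v4)) = [[4, 2], [-4, -2]]
(v3 ∘ (v2 ∘ (v1 ∘ v4))) = [[-8, -4], [4, 2]]


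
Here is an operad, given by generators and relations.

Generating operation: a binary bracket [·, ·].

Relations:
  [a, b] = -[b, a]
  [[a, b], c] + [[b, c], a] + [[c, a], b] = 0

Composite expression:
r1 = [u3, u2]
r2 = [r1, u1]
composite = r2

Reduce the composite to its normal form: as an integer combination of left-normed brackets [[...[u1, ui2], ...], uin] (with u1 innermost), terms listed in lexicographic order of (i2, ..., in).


[[u1, u2], u3] - [[u1, u3], u2]

Skip Jacobi rewriting: expand, keep u1-initial words, read off terms.
Composite bracket: [[u3, u2], u1]
Applying ab - ba throughout gives 4 signed words (2^2 = 4).
Words beginning with u1 determine it all:
  the word u1u2u3 carries sign +1 and contributes +[[u1, u2], u3]
  the word u1u3u2 carries sign -1 and contributes -[[u1, u3], u2]


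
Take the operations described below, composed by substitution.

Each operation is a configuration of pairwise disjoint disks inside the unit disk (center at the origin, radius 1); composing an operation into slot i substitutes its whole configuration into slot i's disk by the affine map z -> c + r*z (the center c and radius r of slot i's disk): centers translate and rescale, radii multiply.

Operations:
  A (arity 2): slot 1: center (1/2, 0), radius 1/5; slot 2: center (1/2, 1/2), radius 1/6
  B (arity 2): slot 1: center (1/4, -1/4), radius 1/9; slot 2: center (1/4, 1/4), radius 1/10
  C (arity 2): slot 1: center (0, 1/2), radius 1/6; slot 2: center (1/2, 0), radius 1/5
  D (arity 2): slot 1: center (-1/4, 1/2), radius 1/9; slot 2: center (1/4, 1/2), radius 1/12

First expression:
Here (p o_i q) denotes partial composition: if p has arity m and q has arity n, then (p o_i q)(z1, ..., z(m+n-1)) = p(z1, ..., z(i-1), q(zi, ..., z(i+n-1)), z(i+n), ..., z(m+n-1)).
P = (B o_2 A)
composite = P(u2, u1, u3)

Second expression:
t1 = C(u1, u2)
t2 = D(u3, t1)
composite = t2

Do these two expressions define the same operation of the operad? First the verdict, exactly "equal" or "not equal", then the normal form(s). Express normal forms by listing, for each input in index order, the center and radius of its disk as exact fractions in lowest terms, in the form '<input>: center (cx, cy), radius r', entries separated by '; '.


not equal: they reduce to u1: center (3/10, 1/4), radius 1/50; u2: center (1/4, -1/4), radius 1/9; u3: center (3/10, 3/10), radius 1/60 and u1: center (1/4, 13/24), radius 1/72; u2: center (7/24, 1/2), radius 1/60; u3: center (-1/4, 1/2), radius 1/9

The first expression reduces to u1: center (3/10, 1/4), radius 1/50; u2: center (1/4, -1/4), radius 1/9; u3: center (3/10, 3/10), radius 1/60
The second expression reduces to u1: center (1/4, 13/24), radius 1/72; u2: center (7/24, 1/2), radius 1/60; u3: center (-1/4, 1/2), radius 1/9
No match — not equal.


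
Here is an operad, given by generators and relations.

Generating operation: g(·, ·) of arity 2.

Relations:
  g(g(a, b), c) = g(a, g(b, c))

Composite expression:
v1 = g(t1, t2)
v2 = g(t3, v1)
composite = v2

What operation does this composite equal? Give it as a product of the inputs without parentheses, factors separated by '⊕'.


t3 ⊕ t1 ⊕ t2

Key point: g is associative — brackets drop, the t-order remains.
g(t1, t2) reduces to t1 ⊕ t2
g(t3, g(t1, t2)) reduces to t3 ⊕ t1 ⊕ t2


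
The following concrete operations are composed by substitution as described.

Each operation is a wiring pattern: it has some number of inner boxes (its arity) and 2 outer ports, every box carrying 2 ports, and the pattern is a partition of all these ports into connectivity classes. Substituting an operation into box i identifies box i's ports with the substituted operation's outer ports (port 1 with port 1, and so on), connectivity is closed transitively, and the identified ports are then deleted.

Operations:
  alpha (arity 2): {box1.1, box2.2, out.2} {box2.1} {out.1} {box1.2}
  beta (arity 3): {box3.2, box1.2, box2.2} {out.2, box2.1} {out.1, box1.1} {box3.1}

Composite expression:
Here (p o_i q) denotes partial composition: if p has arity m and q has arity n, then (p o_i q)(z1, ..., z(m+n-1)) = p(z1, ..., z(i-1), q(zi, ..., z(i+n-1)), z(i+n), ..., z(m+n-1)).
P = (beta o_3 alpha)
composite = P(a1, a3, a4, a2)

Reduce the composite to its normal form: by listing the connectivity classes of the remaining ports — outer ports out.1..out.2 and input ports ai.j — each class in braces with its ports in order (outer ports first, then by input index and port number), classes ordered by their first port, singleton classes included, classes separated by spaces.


{out.1, a1.1} {out.2, a3.1} {a1.2, a2.2, a3.2, a4.1} {a2.1} {a4.2}

Treat the ports identified at beta as solder joints: merge, then drop.
after alpha, the pattern on (a4, a2) reads {out.1} {out.2, a2.2, a4.1} {a2.1} {a4.2} (out.j = its outer ports)
after beta, the pattern on (a1, a3, a4, a2) reads {out.1, a1.1} {out.2, a3.1} {a1.2, a2.2, a3.2, a4.1} {a2.1} {a4.2} (out.j = its outer ports)


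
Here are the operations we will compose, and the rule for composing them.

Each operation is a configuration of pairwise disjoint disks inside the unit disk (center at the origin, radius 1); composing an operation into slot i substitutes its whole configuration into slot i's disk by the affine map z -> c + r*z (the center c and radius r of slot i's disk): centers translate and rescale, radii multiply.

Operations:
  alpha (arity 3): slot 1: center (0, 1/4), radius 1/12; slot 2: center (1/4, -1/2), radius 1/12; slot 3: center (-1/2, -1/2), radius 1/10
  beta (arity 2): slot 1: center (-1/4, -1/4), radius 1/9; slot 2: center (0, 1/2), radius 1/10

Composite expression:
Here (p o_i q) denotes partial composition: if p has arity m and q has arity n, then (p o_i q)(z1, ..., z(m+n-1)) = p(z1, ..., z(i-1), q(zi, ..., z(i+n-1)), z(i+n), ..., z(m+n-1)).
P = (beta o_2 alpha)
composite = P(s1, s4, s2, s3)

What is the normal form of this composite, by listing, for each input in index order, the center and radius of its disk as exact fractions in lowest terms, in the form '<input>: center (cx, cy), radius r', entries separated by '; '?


s1: center (-1/4, -1/4), radius 1/9; s2: center (1/40, 9/20), radius 1/120; s3: center (-1/20, 9/20), radius 1/100; s4: center (0, 21/40), radius 1/120

Only the slot chain above each s matters under beta; compose those maps.
input s1: composing its 1 substitution step yields center (-1/4, -1/4), radius 1/9
input s4: composing its 2 substitution steps yields center (0, 21/40), radius 1/120
input s2: composing its 2 substitution steps yields center (1/40, 9/20), radius 1/120
input s3: composing its 2 substitution steps yields center (-1/20, 9/20), radius 1/100


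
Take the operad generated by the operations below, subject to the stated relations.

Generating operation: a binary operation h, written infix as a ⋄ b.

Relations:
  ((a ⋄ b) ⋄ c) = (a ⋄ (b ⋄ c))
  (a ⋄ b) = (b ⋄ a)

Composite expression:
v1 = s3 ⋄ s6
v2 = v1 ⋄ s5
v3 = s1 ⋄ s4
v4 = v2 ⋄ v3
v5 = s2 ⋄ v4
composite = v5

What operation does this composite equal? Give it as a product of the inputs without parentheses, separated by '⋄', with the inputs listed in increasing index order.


s1 ⋄ s2 ⋄ s3 ⋄ s4 ⋄ s5 ⋄ s6
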